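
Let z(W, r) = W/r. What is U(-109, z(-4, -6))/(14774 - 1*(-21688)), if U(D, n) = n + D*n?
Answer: -12/6077 ≈ -0.0019747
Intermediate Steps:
U(-109, z(-4, -6))/(14774 - 1*(-21688)) = ((-4/(-6))*(1 - 109))/(14774 - 1*(-21688)) = (-4*(-⅙)*(-108))/(14774 + 21688) = ((⅔)*(-108))/36462 = -72*1/36462 = -12/6077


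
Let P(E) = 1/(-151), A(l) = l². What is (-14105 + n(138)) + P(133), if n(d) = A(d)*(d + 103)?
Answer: 690900348/151 ≈ 4.5755e+6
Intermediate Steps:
P(E) = -1/151
n(d) = d²*(103 + d) (n(d) = d²*(d + 103) = d²*(103 + d))
(-14105 + n(138)) + P(133) = (-14105 + 138²*(103 + 138)) - 1/151 = (-14105 + 19044*241) - 1/151 = (-14105 + 4589604) - 1/151 = 4575499 - 1/151 = 690900348/151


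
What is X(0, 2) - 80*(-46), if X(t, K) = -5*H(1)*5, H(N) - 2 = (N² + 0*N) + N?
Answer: 3580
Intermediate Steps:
H(N) = 2 + N + N² (H(N) = 2 + ((N² + 0*N) + N) = 2 + ((N² + 0) + N) = 2 + (N² + N) = 2 + (N + N²) = 2 + N + N²)
X(t, K) = -100 (X(t, K) = -5*(2 + 1 + 1²)*5 = -5*(2 + 1 + 1)*5 = -5*4*5 = -20*5 = -100)
X(0, 2) - 80*(-46) = -100 - 80*(-46) = -100 + 3680 = 3580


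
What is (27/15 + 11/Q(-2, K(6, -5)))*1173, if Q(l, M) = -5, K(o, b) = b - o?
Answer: -2346/5 ≈ -469.20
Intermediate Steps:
(27/15 + 11/Q(-2, K(6, -5)))*1173 = (27/15 + 11/(-5))*1173 = (27*(1/15) + 11*(-⅕))*1173 = (9/5 - 11/5)*1173 = -⅖*1173 = -2346/5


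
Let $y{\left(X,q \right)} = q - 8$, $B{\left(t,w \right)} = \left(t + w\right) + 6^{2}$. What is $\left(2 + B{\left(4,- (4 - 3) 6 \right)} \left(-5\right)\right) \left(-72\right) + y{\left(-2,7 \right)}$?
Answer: $12095$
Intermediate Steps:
$B{\left(t,w \right)} = 36 + t + w$ ($B{\left(t,w \right)} = \left(t + w\right) + 36 = 36 + t + w$)
$y{\left(X,q \right)} = -8 + q$
$\left(2 + B{\left(4,- (4 - 3) 6 \right)} \left(-5\right)\right) \left(-72\right) + y{\left(-2,7 \right)} = \left(2 + \left(36 + 4 + - (4 - 3) 6\right) \left(-5\right)\right) \left(-72\right) + \left(-8 + 7\right) = \left(2 + \left(36 + 4 + \left(-1\right) 1 \cdot 6\right) \left(-5\right)\right) \left(-72\right) - 1 = \left(2 + \left(36 + 4 - 6\right) \left(-5\right)\right) \left(-72\right) - 1 = \left(2 + 34 \left(-5\right)\right) \left(-72\right) - 1 = \left(2 - 170\right) \left(-72\right) - 1 = \left(-168\right) \left(-72\right) - 1 = 12096 - 1 = 12095$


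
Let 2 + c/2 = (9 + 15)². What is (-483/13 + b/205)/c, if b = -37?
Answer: -24874/764855 ≈ -0.032521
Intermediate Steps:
c = 1148 (c = -4 + 2*(9 + 15)² = -4 + 2*24² = -4 + 2*576 = -4 + 1152 = 1148)
(-483/13 + b/205)/c = (-483/13 - 37/205)/1148 = (-483*1/13 - 37*1/205)*(1/1148) = (-483/13 - 37/205)*(1/1148) = -99496/2665*1/1148 = -24874/764855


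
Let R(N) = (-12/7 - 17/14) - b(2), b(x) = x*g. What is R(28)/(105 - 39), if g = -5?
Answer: 3/28 ≈ 0.10714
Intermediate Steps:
b(x) = -5*x (b(x) = x*(-5) = -5*x)
R(N) = 99/14 (R(N) = (-12/7 - 17/14) - (-5)*2 = (-12*⅐ - 17*1/14) - 1*(-10) = (-12/7 - 17/14) + 10 = -41/14 + 10 = 99/14)
R(28)/(105 - 39) = 99/(14*(105 - 39)) = (99/14)/66 = (99/14)*(1/66) = 3/28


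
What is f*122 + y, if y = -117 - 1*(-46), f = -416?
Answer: -50823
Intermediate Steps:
y = -71 (y = -117 + 46 = -71)
f*122 + y = -416*122 - 71 = -50752 - 71 = -50823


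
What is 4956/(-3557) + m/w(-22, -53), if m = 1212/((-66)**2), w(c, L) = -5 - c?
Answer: -30224219/21950247 ≈ -1.3769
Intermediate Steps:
m = 101/363 (m = 1212/4356 = 1212*(1/4356) = 101/363 ≈ 0.27824)
4956/(-3557) + m/w(-22, -53) = 4956/(-3557) + 101/(363*(-5 - 1*(-22))) = 4956*(-1/3557) + 101/(363*(-5 + 22)) = -4956/3557 + (101/363)/17 = -4956/3557 + (101/363)*(1/17) = -4956/3557 + 101/6171 = -30224219/21950247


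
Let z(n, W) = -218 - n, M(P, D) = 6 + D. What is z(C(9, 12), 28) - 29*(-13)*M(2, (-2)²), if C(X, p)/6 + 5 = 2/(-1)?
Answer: 3594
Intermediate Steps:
C(X, p) = -42 (C(X, p) = -30 + 6*(2/(-1)) = -30 + 6*(2*(-1)) = -30 + 6*(-2) = -30 - 12 = -42)
z(C(9, 12), 28) - 29*(-13)*M(2, (-2)²) = (-218 - 1*(-42)) - 29*(-13)*(6 + (-2)²) = (-218 + 42) - (-377)*(6 + 4) = -176 - (-377)*10 = -176 - 1*(-3770) = -176 + 3770 = 3594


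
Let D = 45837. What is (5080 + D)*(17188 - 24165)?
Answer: -355247909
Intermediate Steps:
(5080 + D)*(17188 - 24165) = (5080 + 45837)*(17188 - 24165) = 50917*(-6977) = -355247909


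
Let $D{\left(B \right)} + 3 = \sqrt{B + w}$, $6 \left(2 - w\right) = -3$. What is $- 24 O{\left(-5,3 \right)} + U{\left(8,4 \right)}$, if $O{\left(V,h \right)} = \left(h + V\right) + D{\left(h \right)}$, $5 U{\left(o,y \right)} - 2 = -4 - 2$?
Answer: $\frac{596}{5} - 12 \sqrt{22} \approx 62.915$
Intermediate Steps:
$w = \frac{5}{2}$ ($w = 2 - - \frac{1}{2} = 2 + \frac{1}{2} = \frac{5}{2} \approx 2.5$)
$U{\left(o,y \right)} = - \frac{4}{5}$ ($U{\left(o,y \right)} = \frac{2}{5} + \frac{-4 - 2}{5} = \frac{2}{5} + \frac{1}{5} \left(-6\right) = \frac{2}{5} - \frac{6}{5} = - \frac{4}{5}$)
$D{\left(B \right)} = -3 + \sqrt{\frac{5}{2} + B}$ ($D{\left(B \right)} = -3 + \sqrt{B + \frac{5}{2}} = -3 + \sqrt{\frac{5}{2} + B}$)
$O{\left(V,h \right)} = -3 + V + h + \frac{\sqrt{10 + 4 h}}{2}$ ($O{\left(V,h \right)} = \left(h + V\right) + \left(-3 + \frac{\sqrt{10 + 4 h}}{2}\right) = \left(V + h\right) + \left(-3 + \frac{\sqrt{10 + 4 h}}{2}\right) = -3 + V + h + \frac{\sqrt{10 + 4 h}}{2}$)
$- 24 O{\left(-5,3 \right)} + U{\left(8,4 \right)} = - 24 \left(-3 - 5 + 3 + \frac{\sqrt{10 + 4 \cdot 3}}{2}\right) - \frac{4}{5} = - 24 \left(-3 - 5 + 3 + \frac{\sqrt{10 + 12}}{2}\right) - \frac{4}{5} = - 24 \left(-3 - 5 + 3 + \frac{\sqrt{22}}{2}\right) - \frac{4}{5} = - 24 \left(-5 + \frac{\sqrt{22}}{2}\right) - \frac{4}{5} = \left(120 - 12 \sqrt{22}\right) - \frac{4}{5} = \frac{596}{5} - 12 \sqrt{22}$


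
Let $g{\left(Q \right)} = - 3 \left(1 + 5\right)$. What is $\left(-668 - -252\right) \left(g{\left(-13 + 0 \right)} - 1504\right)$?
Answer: $633152$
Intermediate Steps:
$g{\left(Q \right)} = -18$ ($g{\left(Q \right)} = \left(-3\right) 6 = -18$)
$\left(-668 - -252\right) \left(g{\left(-13 + 0 \right)} - 1504\right) = \left(-668 - -252\right) \left(-18 - 1504\right) = \left(-668 + 252\right) \left(-1522\right) = \left(-416\right) \left(-1522\right) = 633152$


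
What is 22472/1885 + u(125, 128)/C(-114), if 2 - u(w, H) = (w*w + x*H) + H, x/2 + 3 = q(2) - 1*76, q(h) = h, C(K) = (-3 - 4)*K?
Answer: 25399141/1504230 ≈ 16.885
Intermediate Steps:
C(K) = -7*K
x = -154 (x = -6 + 2*(2 - 1*76) = -6 + 2*(2 - 76) = -6 + 2*(-74) = -6 - 148 = -154)
u(w, H) = 2 - w² + 153*H (u(w, H) = 2 - ((w*w - 154*H) + H) = 2 - ((w² - 154*H) + H) = 2 - (w² - 153*H) = 2 + (-w² + 153*H) = 2 - w² + 153*H)
22472/1885 + u(125, 128)/C(-114) = 22472/1885 + (2 - 1*125² + 153*128)/((-7*(-114))) = 22472*(1/1885) + (2 - 1*15625 + 19584)/798 = 22472/1885 + (2 - 15625 + 19584)*(1/798) = 22472/1885 + 3961*(1/798) = 22472/1885 + 3961/798 = 25399141/1504230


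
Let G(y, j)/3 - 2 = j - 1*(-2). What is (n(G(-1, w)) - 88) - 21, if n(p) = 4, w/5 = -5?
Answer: -105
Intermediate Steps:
w = -25 (w = 5*(-5) = -25)
G(y, j) = 12 + 3*j (G(y, j) = 6 + 3*(j - 1*(-2)) = 6 + 3*(j + 2) = 6 + 3*(2 + j) = 6 + (6 + 3*j) = 12 + 3*j)
(n(G(-1, w)) - 88) - 21 = (4 - 88) - 21 = -84 - 21 = -105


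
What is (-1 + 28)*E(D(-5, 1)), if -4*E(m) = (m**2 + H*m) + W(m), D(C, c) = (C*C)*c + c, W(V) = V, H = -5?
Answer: -3861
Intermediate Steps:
D(C, c) = c + c*C**2 (D(C, c) = C**2*c + c = c*C**2 + c = c + c*C**2)
E(m) = m - m**2/4 (E(m) = -((m**2 - 5*m) + m)/4 = -(m**2 - 4*m)/4 = m - m**2/4)
(-1 + 28)*E(D(-5, 1)) = (-1 + 28)*((1*(1 + (-5)**2))*(4 - (1 + (-5)**2))/4) = 27*((1*(1 + 25))*(4 - (1 + 25))/4) = 27*((1*26)*(4 - 26)/4) = 27*((1/4)*26*(4 - 1*26)) = 27*((1/4)*26*(4 - 26)) = 27*((1/4)*26*(-22)) = 27*(-143) = -3861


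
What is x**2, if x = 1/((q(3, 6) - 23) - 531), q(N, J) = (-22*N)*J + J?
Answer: 1/891136 ≈ 1.1222e-6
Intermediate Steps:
q(N, J) = J - 22*J*N (q(N, J) = -22*J*N + J = J - 22*J*N)
x = -1/944 (x = 1/((6*(1 - 22*3) - 23) - 531) = 1/((6*(1 - 66) - 23) - 531) = 1/((6*(-65) - 23) - 531) = 1/((-390 - 23) - 531) = 1/(-413 - 531) = 1/(-944) = -1/944 ≈ -0.0010593)
x**2 = (-1/944)**2 = 1/891136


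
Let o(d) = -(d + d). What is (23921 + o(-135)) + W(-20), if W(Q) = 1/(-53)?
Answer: 1282122/53 ≈ 24191.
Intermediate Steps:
o(d) = -2*d
W(Q) = -1/53
(23921 + o(-135)) + W(-20) = (23921 - 2*(-135)) - 1/53 = (23921 + 270) - 1/53 = 24191 - 1/53 = 1282122/53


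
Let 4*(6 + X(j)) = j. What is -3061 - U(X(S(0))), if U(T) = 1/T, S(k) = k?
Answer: -18365/6 ≈ -3060.8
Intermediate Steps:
X(j) = -6 + j/4
-3061 - U(X(S(0))) = -3061 - 1/(-6 + (¼)*0) = -3061 - 1/(-6 + 0) = -3061 - 1/(-6) = -3061 - 1*(-⅙) = -3061 + ⅙ = -18365/6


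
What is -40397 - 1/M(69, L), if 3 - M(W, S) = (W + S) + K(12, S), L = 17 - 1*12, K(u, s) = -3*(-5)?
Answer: -3474141/86 ≈ -40397.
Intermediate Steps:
K(u, s) = 15
L = 5 (L = 17 - 12 = 5)
M(W, S) = -12 - S - W (M(W, S) = 3 - ((W + S) + 15) = 3 - ((S + W) + 15) = 3 - (15 + S + W) = 3 + (-15 - S - W) = -12 - S - W)
-40397 - 1/M(69, L) = -40397 - 1/(-12 - 1*5 - 1*69) = -40397 - 1/(-12 - 5 - 69) = -40397 - 1/(-86) = -40397 - 1*(-1/86) = -40397 + 1/86 = -3474141/86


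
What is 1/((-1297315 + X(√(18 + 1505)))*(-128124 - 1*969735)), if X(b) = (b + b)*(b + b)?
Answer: 1/1417580791557 ≈ 7.0543e-13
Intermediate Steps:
X(b) = 4*b² (X(b) = (2*b)*(2*b) = 4*b²)
1/((-1297315 + X(√(18 + 1505)))*(-128124 - 1*969735)) = 1/((-1297315 + 4*(√(18 + 1505))²)*(-128124 - 1*969735)) = 1/((-1297315 + 4*(√1523)²)*(-128124 - 969735)) = 1/((-1297315 + 4*1523)*(-1097859)) = -1/1097859/(-1297315 + 6092) = -1/1097859/(-1291223) = -1/1291223*(-1/1097859) = 1/1417580791557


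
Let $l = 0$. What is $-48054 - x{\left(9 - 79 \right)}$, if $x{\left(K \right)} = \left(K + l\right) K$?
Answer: $-52954$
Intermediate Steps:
$x{\left(K \right)} = K^{2}$ ($x{\left(K \right)} = \left(K + 0\right) K = K K = K^{2}$)
$-48054 - x{\left(9 - 79 \right)} = -48054 - \left(9 - 79\right)^{2} = -48054 - \left(-70\right)^{2} = -48054 - 4900 = -52954$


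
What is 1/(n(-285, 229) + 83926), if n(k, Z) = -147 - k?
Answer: 1/84064 ≈ 1.1896e-5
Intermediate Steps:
1/(n(-285, 229) + 83926) = 1/((-147 - 1*(-285)) + 83926) = 1/((-147 + 285) + 83926) = 1/(138 + 83926) = 1/84064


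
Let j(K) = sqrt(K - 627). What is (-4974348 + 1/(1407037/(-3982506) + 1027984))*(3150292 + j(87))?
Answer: -64154868595780987575085320/4093951040867 - 122188423033384183260*I*sqrt(15)/4093951040867 ≈ -1.5671e+13 - 1.1559e+8*I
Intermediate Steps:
j(K) = sqrt(-627 + K)
(-4974348 + 1/(1407037/(-3982506) + 1027984))*(3150292 + j(87)) = (-4974348 + 1/(1407037/(-3982506) + 1027984))*(3150292 + sqrt(-627 + 87)) = (-4974348 + 1/(1407037*(-1/3982506) + 1027984))*(3150292 + sqrt(-540)) = (-4974348 + 1/(-1407037/3982506 + 1027984))*(3150292 + 6*I*sqrt(15)) = (-4974348 + 1/(4093951040867/3982506))*(3150292 + 6*I*sqrt(15)) = (-4974348 + 3982506/4093951040867)*(3150292 + 6*I*sqrt(15)) = -20364737172230697210*(3150292 + 6*I*sqrt(15))/4093951040867 = -64154868595780987575085320/4093951040867 - 122188423033384183260*I*sqrt(15)/4093951040867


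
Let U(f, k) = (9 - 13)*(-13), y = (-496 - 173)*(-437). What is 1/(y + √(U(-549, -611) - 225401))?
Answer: 292353/85470501958 - I*√225349/85470501958 ≈ 3.4205e-6 - 5.5541e-9*I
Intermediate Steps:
y = 292353 (y = -669*(-437) = 292353)
U(f, k) = 52 (U(f, k) = -4*(-13) = 52)
1/(y + √(U(-549, -611) - 225401)) = 1/(292353 + √(52 - 225401)) = 1/(292353 + √(-225349)) = 1/(292353 + I*√225349)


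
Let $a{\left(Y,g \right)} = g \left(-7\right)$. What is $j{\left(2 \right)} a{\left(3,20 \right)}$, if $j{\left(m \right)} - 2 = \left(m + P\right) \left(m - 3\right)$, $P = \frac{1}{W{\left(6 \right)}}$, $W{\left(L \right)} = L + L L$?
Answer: $\frac{10}{3} \approx 3.3333$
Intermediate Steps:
$W{\left(L \right)} = L + L^{2}$
$a{\left(Y,g \right)} = - 7 g$
$P = \frac{1}{42}$ ($P = \frac{1}{6 \left(1 + 6\right)} = \frac{1}{6 \cdot 7} = \frac{1}{42} \approx 0.02381$)
$j{\left(m \right)} = 2 + \left(-3 + m\right) \left(\frac{1}{42} + m\right)$ ($j{\left(m \right)} = 2 + \left(m + \frac{1}{42}\right) \left(m - 3\right) = 2 + \left(\frac{1}{42} + m\right) \left(-3 + m\right) = 2 + \left(-3 + m\right) \left(\frac{1}{42} + m\right)$)
$j{\left(2 \right)} a{\left(3,20 \right)} = \left(\frac{27}{14} + 2^{2} - \frac{125}{21}\right) \left(\left(-7\right) 20\right) = \left(\frac{27}{14} + 4 - \frac{125}{21}\right) \left(-140\right) = \left(- \frac{1}{42}\right) \left(-140\right) = \frac{10}{3}$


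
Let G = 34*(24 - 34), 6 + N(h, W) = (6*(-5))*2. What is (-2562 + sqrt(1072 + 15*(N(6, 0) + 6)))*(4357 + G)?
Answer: -10291554 + 8034*sqrt(43) ≈ -1.0239e+7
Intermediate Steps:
N(h, W) = -66 (N(h, W) = -6 + (6*(-5))*2 = -6 - 30*2 = -6 - 60 = -66)
G = -340 (G = 34*(-10) = -340)
(-2562 + sqrt(1072 + 15*(N(6, 0) + 6)))*(4357 + G) = (-2562 + sqrt(1072 + 15*(-66 + 6)))*(4357 - 340) = (-2562 + sqrt(1072 + 15*(-60)))*4017 = (-2562 + sqrt(1072 - 900))*4017 = (-2562 + sqrt(172))*4017 = (-2562 + 2*sqrt(43))*4017 = -10291554 + 8034*sqrt(43)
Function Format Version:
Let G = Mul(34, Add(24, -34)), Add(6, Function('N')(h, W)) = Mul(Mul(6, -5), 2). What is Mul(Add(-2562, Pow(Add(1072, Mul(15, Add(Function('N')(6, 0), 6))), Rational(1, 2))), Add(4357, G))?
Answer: Add(-10291554, Mul(8034, Pow(43, Rational(1, 2)))) ≈ -1.0239e+7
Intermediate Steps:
Function('N')(h, W) = -66 (Function('N')(h, W) = Add(-6, Mul(Mul(6, -5), 2)) = Add(-6, Mul(-30, 2)) = Add(-6, -60) = -66)
G = -340 (G = Mul(34, -10) = -340)
Mul(Add(-2562, Pow(Add(1072, Mul(15, Add(Function('N')(6, 0), 6))), Rational(1, 2))), Add(4357, G)) = Mul(Add(-2562, Pow(Add(1072, Mul(15, Add(-66, 6))), Rational(1, 2))), Add(4357, -340)) = Mul(Add(-2562, Pow(Add(1072, Mul(15, -60)), Rational(1, 2))), 4017) = Mul(Add(-2562, Pow(Add(1072, -900), Rational(1, 2))), 4017) = Mul(Add(-2562, Pow(172, Rational(1, 2))), 4017) = Mul(Add(-2562, Mul(2, Pow(43, Rational(1, 2)))), 4017) = Add(-10291554, Mul(8034, Pow(43, Rational(1, 2))))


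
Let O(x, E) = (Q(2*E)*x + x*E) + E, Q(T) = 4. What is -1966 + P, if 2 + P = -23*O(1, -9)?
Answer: -1646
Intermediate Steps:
O(x, E) = E + 4*x + E*x (O(x, E) = (4*x + x*E) + E = (4*x + E*x) + E = E + 4*x + E*x)
P = 320 (P = -2 - 23*(-9 + 4*1 - 9*1) = -2 - 23*(-9 + 4 - 9) = -2 - 23*(-14) = -2 + 322 = 320)
-1966 + P = -1966 + 320 = -1646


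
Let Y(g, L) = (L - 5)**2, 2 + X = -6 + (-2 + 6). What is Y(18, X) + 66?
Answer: 147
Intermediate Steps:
X = -4 (X = -2 + (-6 + (-2 + 6)) = -2 + (-6 + 4) = -2 - 2 = -4)
Y(g, L) = (-5 + L)**2
Y(18, X) + 66 = (-5 - 4)**2 + 66 = (-9)**2 + 66 = 81 + 66 = 147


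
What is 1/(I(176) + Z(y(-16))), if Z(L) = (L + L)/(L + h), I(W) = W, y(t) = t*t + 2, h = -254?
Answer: 1/305 ≈ 0.0032787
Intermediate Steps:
y(t) = 2 + t² (y(t) = t² + 2 = 2 + t²)
Z(L) = 2*L/(-254 + L) (Z(L) = (L + L)/(L - 254) = (2*L)/(-254 + L) = 2*L/(-254 + L))
1/(I(176) + Z(y(-16))) = 1/(176 + 2*(2 + (-16)²)/(-254 + (2 + (-16)²))) = 1/(176 + 2*(2 + 256)/(-254 + (2 + 256))) = 1/(176 + 2*258/(-254 + 258)) = 1/(176 + 2*258/4) = 1/(176 + 2*258*(¼)) = 1/(176 + 129) = 1/305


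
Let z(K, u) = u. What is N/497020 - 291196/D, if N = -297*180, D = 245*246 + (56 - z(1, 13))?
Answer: -7397728445/1498838363 ≈ -4.9356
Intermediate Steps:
D = 60313 (D = 245*246 + (56 - 1*13) = 60270 + (56 - 13) = 60270 + 43 = 60313)
N = -53460
N/497020 - 291196/D = -53460/497020 - 291196/60313 = -53460*1/497020 - 291196*1/60313 = -2673/24851 - 291196/60313 = -7397728445/1498838363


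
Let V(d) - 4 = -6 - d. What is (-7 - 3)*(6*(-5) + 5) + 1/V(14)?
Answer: 3999/16 ≈ 249.94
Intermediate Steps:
V(d) = -2 - d (V(d) = 4 + (-6 - d) = -2 - d)
(-7 - 3)*(6*(-5) + 5) + 1/V(14) = (-7 - 3)*(6*(-5) + 5) + 1/(-2 - 1*14) = -10*(-30 + 5) + 1/(-2 - 14) = -10*(-25) + 1/(-16) = 250 - 1/16 = 3999/16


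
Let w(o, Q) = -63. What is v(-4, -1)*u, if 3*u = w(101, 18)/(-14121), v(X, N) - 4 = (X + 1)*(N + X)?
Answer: 133/4707 ≈ 0.028256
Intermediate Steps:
v(X, N) = 4 + (1 + X)*(N + X) (v(X, N) = 4 + (X + 1)*(N + X) = 4 + (1 + X)*(N + X))
u = 7/4707 (u = (-63/(-14121))/3 = (-63*(-1/14121))/3 = (⅓)*(7/1569) = 7/4707 ≈ 0.0014871)
v(-4, -1)*u = (4 - 1 - 4 + (-4)² - 1*(-4))*(7/4707) = (4 - 1 - 4 + 16 + 4)*(7/4707) = 19*(7/4707) = 133/4707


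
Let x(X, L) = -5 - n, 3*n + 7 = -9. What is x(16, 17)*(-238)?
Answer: -238/3 ≈ -79.333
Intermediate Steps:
n = -16/3 (n = -7/3 + (⅓)*(-9) = -7/3 - 3 = -16/3 ≈ -5.3333)
x(X, L) = ⅓ (x(X, L) = -5 - 1*(-16/3) = -5 + 16/3 = ⅓)
x(16, 17)*(-238) = (⅓)*(-238) = -238/3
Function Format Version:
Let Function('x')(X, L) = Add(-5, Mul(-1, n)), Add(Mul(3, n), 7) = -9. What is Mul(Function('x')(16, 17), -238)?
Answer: Rational(-238, 3) ≈ -79.333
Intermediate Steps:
n = Rational(-16, 3) (n = Add(Rational(-7, 3), Mul(Rational(1, 3), -9)) = Add(Rational(-7, 3), -3) = Rational(-16, 3) ≈ -5.3333)
Function('x')(X, L) = Rational(1, 3) (Function('x')(X, L) = Add(-5, Mul(-1, Rational(-16, 3))) = Add(-5, Rational(16, 3)) = Rational(1, 3))
Mul(Function('x')(16, 17), -238) = Mul(Rational(1, 3), -238) = Rational(-238, 3)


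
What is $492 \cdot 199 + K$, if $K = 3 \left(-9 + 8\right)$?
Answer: $97905$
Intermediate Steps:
$K = -3$ ($K = 3 \left(-1\right) = -3$)
$492 \cdot 199 + K = 492 \cdot 199 - 3 = 97908 - 3 = 97905$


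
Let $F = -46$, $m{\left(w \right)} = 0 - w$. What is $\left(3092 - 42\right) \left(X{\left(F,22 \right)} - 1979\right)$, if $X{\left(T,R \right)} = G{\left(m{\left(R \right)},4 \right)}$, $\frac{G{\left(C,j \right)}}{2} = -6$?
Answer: $-6072550$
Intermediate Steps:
$m{\left(w \right)} = - w$
$G{\left(C,j \right)} = -12$ ($G{\left(C,j \right)} = 2 \left(-6\right) = -12$)
$X{\left(T,R \right)} = -12$
$\left(3092 - 42\right) \left(X{\left(F,22 \right)} - 1979\right) = \left(3092 - 42\right) \left(-12 - 1979\right) = 3050 \left(-1991\right) = -6072550$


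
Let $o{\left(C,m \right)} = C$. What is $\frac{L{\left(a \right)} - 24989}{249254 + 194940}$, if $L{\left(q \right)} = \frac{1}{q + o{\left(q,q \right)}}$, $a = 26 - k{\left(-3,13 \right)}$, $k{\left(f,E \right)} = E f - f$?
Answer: $- \frac{3098635}{55080056} \approx -0.056257$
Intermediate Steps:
$k{\left(f,E \right)} = - f + E f$
$a = 62$ ($a = 26 - - 3 \left(-1 + 13\right) = 26 - \left(-3\right) 12 = 26 - -36 = 26 + 36 = 62$)
$L{\left(q \right)} = \frac{1}{2 q}$ ($L{\left(q \right)} = \frac{1}{q + q} = \frac{1}{2 q}$)
$\frac{L{\left(a \right)} - 24989}{249254 + 194940} = \frac{\frac{1}{2 \cdot 62} - 24989}{249254 + 194940} = \frac{\frac{1}{2} \cdot \frac{1}{62} - 24989}{444194} = \left(\frac{1}{124} - 24989\right) \frac{1}{444194} = \left(- \frac{3098635}{124}\right) \frac{1}{444194} = - \frac{3098635}{55080056}$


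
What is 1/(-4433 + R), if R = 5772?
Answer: 1/1339 ≈ 0.00074683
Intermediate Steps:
1/(-4433 + R) = 1/(-4433 + 5772) = 1/1339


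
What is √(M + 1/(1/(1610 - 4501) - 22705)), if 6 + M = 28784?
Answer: √30998439060991422603/32820078 ≈ 169.64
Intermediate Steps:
M = 28778 (M = -6 + 28784 = 28778)
√(M + 1/(1/(1610 - 4501) - 22705)) = √(28778 + 1/(1/(1610 - 4501) - 22705)) = √(28778 + 1/(1/(-2891) - 22705)) = √(28778 + 1/(-1/2891 - 22705)) = √(28778 + 1/(-65640156/2891)) = √(28778 - 2891/65640156) = √(1888992406477/65640156) = √30998439060991422603/32820078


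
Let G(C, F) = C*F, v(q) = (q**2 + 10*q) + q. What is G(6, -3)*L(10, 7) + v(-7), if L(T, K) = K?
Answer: -154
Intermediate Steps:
v(q) = q**2 + 11*q
G(6, -3)*L(10, 7) + v(-7) = (6*(-3))*7 - 7*(11 - 7) = -18*7 - 7*4 = -126 - 28 = -154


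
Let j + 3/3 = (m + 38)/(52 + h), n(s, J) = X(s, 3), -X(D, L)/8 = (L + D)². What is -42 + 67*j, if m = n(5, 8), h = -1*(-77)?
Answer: -15273/43 ≈ -355.19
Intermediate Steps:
h = 77
X(D, L) = -8*(D + L)² (X(D, L) = -8*(L + D)² = -8*(D + L)²)
n(s, J) = -8*(3 + s)² (n(s, J) = -8*(s + 3)² = -8*(3 + s)²)
m = -512 (m = -8*(3 + 5)² = -8*8² = -8*64 = -512)
j = -201/43 (j = -1 + (-512 + 38)/(52 + 77) = -1 - 474/129 = -1 - 474*1/129 = -1 - 158/43 = -201/43 ≈ -4.6744)
-42 + 67*j = -42 + 67*(-201/43) = -42 - 13467/43 = -15273/43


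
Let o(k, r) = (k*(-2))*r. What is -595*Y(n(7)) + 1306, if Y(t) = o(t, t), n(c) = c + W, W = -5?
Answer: 6066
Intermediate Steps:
o(k, r) = -2*k*r (o(k, r) = (-2*k)*r = -2*k*r)
n(c) = -5 + c (n(c) = c - 5 = -5 + c)
Y(t) = -2*t² (Y(t) = -2*t*t = -2*t²)
-595*Y(n(7)) + 1306 = -(-1190)*(-5 + 7)² + 1306 = -(-1190)*2² + 1306 = -(-1190)*4 + 1306 = -595*(-8) + 1306 = 4760 + 1306 = 6066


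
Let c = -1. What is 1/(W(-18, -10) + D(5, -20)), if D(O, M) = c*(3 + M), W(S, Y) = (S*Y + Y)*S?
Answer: -1/3043 ≈ -0.00032862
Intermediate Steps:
W(S, Y) = S*(Y + S*Y) (W(S, Y) = (Y + S*Y)*S = S*(Y + S*Y))
D(O, M) = -3 - M (D(O, M) = -(3 + M) = -3 - M)
1/(W(-18, -10) + D(5, -20)) = 1/(-18*(-10)*(1 - 18) + (-3 - 1*(-20))) = 1/(-18*(-10)*(-17) + (-3 + 20)) = 1/(-3060 + 17) = 1/(-3043) = -1/3043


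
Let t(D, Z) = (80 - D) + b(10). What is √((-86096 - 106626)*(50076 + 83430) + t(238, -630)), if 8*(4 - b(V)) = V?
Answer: 3*I*√11435352661/2 ≈ 1.604e+5*I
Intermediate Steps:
b(V) = 4 - V/8
t(D, Z) = 331/4 - D (t(D, Z) = (80 - D) + (4 - ⅛*10) = (80 - D) + (4 - 5/4) = (80 - D) + 11/4 = 331/4 - D)
√((-86096 - 106626)*(50076 + 83430) + t(238, -630)) = √((-86096 - 106626)*(50076 + 83430) + (331/4 - 1*238)) = √(-192722*133506 + (331/4 - 238)) = √(-25729543332 - 621/4) = √(-102918173949/4) = 3*I*√11435352661/2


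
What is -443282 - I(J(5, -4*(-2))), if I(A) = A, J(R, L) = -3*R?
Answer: -443267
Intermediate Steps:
-443282 - I(J(5, -4*(-2))) = -443282 - (-3)*5 = -443282 - 1*(-15) = -443282 + 15 = -443267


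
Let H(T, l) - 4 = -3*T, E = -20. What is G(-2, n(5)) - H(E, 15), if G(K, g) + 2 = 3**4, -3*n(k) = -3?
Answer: 15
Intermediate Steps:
n(k) = 1 (n(k) = -1/3*(-3) = 1)
G(K, g) = 79 (G(K, g) = -2 + 3**4 = -2 + 81 = 79)
H(T, l) = 4 - 3*T
G(-2, n(5)) - H(E, 15) = 79 - (4 - 3*(-20)) = 79 - (4 + 60) = 79 - 1*64 = 79 - 64 = 15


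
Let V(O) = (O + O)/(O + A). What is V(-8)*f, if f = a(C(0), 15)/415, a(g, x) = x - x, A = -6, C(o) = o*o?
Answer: 0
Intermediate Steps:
C(o) = o²
V(O) = 2*O/(-6 + O) (V(O) = (O + O)/(O - 6) = (2*O)/(-6 + O) = 2*O/(-6 + O))
a(g, x) = 0
f = 0 (f = 0/415 = 0*(1/415) = 0)
V(-8)*f = (2*(-8)/(-6 - 8))*0 = (2*(-8)/(-14))*0 = (2*(-8)*(-1/14))*0 = (8/7)*0 = 0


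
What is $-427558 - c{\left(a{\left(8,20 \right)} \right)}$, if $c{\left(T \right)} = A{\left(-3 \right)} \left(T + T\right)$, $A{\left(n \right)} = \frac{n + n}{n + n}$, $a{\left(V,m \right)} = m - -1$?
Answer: $-427600$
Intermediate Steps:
$a{\left(V,m \right)} = 1 + m$ ($a{\left(V,m \right)} = m + 1 = 1 + m$)
$A{\left(n \right)} = 1$ ($A{\left(n \right)} = \frac{2 n}{2 n} = 2 n \frac{1}{2 n} = 1$)
$c{\left(T \right)} = 2 T$ ($c{\left(T \right)} = 1 \left(T + T\right) = 1 \cdot 2 T = 2 T$)
$-427558 - c{\left(a{\left(8,20 \right)} \right)} = -427558 - 2 \left(1 + 20\right) = -427558 - 2 \cdot 21 = -427558 - 42 = -427600$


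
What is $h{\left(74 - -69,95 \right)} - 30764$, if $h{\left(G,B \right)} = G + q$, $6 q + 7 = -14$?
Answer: $- \frac{61249}{2} \approx -30625.0$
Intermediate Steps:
$q = - \frac{7}{2}$ ($q = - \frac{7}{6} + \frac{1}{6} \left(-14\right) = - \frac{7}{6} - \frac{7}{3} = - \frac{7}{2} \approx -3.5$)
$h{\left(G,B \right)} = - \frac{7}{2} + G$ ($h{\left(G,B \right)} = G - \frac{7}{2} = - \frac{7}{2} + G$)
$h{\left(74 - -69,95 \right)} - 30764 = \left(- \frac{7}{2} + \left(74 - -69\right)\right) - 30764 = \left(- \frac{7}{2} + \left(74 + 69\right)\right) - 30764 = \left(- \frac{7}{2} + 143\right) - 30764 = \frac{279}{2} - 30764 = - \frac{61249}{2}$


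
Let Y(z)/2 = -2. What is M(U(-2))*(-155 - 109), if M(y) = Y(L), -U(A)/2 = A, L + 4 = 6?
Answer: 1056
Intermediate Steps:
L = 2 (L = -4 + 6 = 2)
U(A) = -2*A
Y(z) = -4 (Y(z) = 2*(-2) = -4)
M(y) = -4
M(U(-2))*(-155 - 109) = -4*(-155 - 109) = -4*(-264) = 1056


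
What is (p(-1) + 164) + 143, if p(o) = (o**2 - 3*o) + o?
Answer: 310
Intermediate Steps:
p(o) = o**2 - 2*o
(p(-1) + 164) + 143 = (-(-2 - 1) + 164) + 143 = (-1*(-3) + 164) + 143 = (3 + 164) + 143 = 167 + 143 = 310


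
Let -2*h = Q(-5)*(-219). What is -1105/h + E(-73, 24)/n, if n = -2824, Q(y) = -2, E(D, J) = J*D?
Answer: 438026/77307 ≈ 5.6661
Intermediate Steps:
E(D, J) = D*J
h = -219 (h = -(-1)*(-219) = -1/2*438 = -219)
-1105/h + E(-73, 24)/n = -1105/(-219) - 73*24/(-2824) = -1105*(-1/219) - 1752*(-1/2824) = 1105/219 + 219/353 = 438026/77307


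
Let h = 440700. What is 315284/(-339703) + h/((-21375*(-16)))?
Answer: 139599947/387261420 ≈ 0.36048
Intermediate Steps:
315284/(-339703) + h/((-21375*(-16))) = 315284/(-339703) + 440700/((-21375*(-16))) = 315284*(-1/339703) + 440700/342000 = -315284/339703 + 440700*(1/342000) = -315284/339703 + 1469/1140 = 139599947/387261420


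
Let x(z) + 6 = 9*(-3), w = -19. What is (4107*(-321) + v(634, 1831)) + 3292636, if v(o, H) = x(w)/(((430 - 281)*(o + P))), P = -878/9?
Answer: 1420248226211/719372 ≈ 1.9743e+6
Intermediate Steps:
P = -878/9 (P = -878*⅑ = -878/9 ≈ -97.556)
x(z) = -33 (x(z) = -6 + 9*(-3) = -6 - 27 = -33)
v(o, H) = -33/(-130822/9 + 149*o) (v(o, H) = -33*1/((430 - 281)*(o - 878/9)) = -33*1/(149*(-878/9 + o)) = -33/(-130822/9 + 149*o))
(4107*(-321) + v(634, 1831)) + 3292636 = (4107*(-321) - 297/(-130822 + 1341*634)) + 3292636 = (-1318347 - 297/(-130822 + 850194)) + 3292636 = (-1318347 - 297/719372) + 3292636 = -948381918381/719372 + 3292636 = 1420248226211/719372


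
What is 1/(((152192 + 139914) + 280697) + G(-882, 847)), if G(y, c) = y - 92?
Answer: 1/571829 ≈ 1.7488e-6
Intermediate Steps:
G(y, c) = -92 + y
1/(((152192 + 139914) + 280697) + G(-882, 847)) = 1/(((152192 + 139914) + 280697) + (-92 - 882)) = 1/((292106 + 280697) - 974) = 1/(572803 - 974) = 1/571829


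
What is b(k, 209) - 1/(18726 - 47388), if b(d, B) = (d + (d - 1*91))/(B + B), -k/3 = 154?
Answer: -7272878/2995179 ≈ -2.4282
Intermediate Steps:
k = -462 (k = -3*154 = -462)
b(d, B) = (-91 + 2*d)/(2*B) (b(d, B) = (d + (d - 91))/((2*B)) = (d + (-91 + d))*(1/(2*B)) = (-91 + 2*d)*(1/(2*B)) = (-91 + 2*d)/(2*B))
b(k, 209) - 1/(18726 - 47388) = (-91/2 - 462)/209 - 1/(18726 - 47388) = (1/209)*(-1015/2) - 1/(-28662) = -1015/418 - 1*(-1/28662) = -1015/418 + 1/28662 = -7272878/2995179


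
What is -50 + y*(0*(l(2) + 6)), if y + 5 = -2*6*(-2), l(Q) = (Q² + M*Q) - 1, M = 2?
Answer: -50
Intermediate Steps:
l(Q) = -1 + Q² + 2*Q (l(Q) = (Q² + 2*Q) - 1 = -1 + Q² + 2*Q)
y = 19 (y = -5 - 2*6*(-2) = -5 - 12*(-2) = -5 + 24 = 19)
-50 + y*(0*(l(2) + 6)) = -50 + 19*(0*((-1 + 2² + 2*2) + 6)) = -50 + 19*(0*((-1 + 4 + 4) + 6)) = -50 + 19*(0*(7 + 6)) = -50 + 19*(0*13) = -50 + 19*0 = -50 + 0 = -50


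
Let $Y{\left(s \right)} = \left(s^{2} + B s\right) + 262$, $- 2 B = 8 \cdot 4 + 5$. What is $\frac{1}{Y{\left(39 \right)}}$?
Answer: $\frac{2}{2123} \approx 0.00094206$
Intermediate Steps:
$B = - \frac{37}{2}$ ($B = - \frac{8 \cdot 4 + 5}{2} = - \frac{32 + 5}{2} = \left(- \frac{1}{2}\right) 37 = - \frac{37}{2} \approx -18.5$)
$Y{\left(s \right)} = 262 + s^{2} - \frac{37 s}{2}$ ($Y{\left(s \right)} = \left(s^{2} - \frac{37 s}{2}\right) + 262 = 262 + s^{2} - \frac{37 s}{2}$)
$\frac{1}{Y{\left(39 \right)}} = \frac{1}{262 + 39^{2} - \frac{1443}{2}} = \frac{1}{262 + 1521 - \frac{1443}{2}} = \frac{1}{\frac{2123}{2}} = \frac{2}{2123}$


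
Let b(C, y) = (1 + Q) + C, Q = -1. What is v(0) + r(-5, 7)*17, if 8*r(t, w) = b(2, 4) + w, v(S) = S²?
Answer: 153/8 ≈ 19.125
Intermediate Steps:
b(C, y) = C (b(C, y) = (1 - 1) + C = 0 + C = C)
r(t, w) = ¼ + w/8 (r(t, w) = (2 + w)/8 = ¼ + w/8)
v(0) + r(-5, 7)*17 = 0² + (¼ + (⅛)*7)*17 = 0 + (¼ + 7/8)*17 = 0 + (9/8)*17 = 0 + 153/8 = 153/8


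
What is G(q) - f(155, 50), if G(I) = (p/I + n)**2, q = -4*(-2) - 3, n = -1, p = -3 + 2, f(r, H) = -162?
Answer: 4086/25 ≈ 163.44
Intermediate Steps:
p = -1
q = 5 (q = 8 - 3 = 5)
G(I) = (-1 - 1/I)**2 (G(I) = (-1/I - 1)**2 = (-1 - 1/I)**2)
G(q) - f(155, 50) = (1 + 5)**2/5**2 - 1*(-162) = (1/25)*6**2 + 162 = (1/25)*36 + 162 = 36/25 + 162 = 4086/25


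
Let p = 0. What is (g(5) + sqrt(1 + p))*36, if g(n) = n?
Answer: 216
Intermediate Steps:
(g(5) + sqrt(1 + p))*36 = (5 + sqrt(1 + 0))*36 = (5 + sqrt(1))*36 = (5 + 1)*36 = 6*36 = 216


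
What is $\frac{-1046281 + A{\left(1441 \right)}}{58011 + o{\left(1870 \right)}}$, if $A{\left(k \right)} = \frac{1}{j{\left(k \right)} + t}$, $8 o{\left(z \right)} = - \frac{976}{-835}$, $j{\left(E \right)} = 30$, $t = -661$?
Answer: $- \frac{551269765520}{30565202717} \approx -18.036$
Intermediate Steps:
$o{\left(z \right)} = \frac{122}{835}$ ($o{\left(z \right)} = \frac{\left(-976\right) \frac{1}{-835}}{8} = \frac{\left(-976\right) \left(- \frac{1}{835}\right)}{8} = \frac{1}{8} \cdot \frac{976}{835} = \frac{122}{835}$)
$A{\left(k \right)} = - \frac{1}{631}$ ($A{\left(k \right)} = \frac{1}{30 - 661} = \frac{1}{-631} = - \frac{1}{631}$)
$\frac{-1046281 + A{\left(1441 \right)}}{58011 + o{\left(1870 \right)}} = \frac{-1046281 - \frac{1}{631}}{58011 + \frac{122}{835}} = - \frac{660203312}{631 \cdot \frac{48439307}{835}} = \left(- \frac{660203312}{631}\right) \frac{835}{48439307} = - \frac{551269765520}{30565202717}$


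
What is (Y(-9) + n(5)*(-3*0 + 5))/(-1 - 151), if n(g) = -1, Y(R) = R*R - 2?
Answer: -37/76 ≈ -0.48684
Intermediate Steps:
Y(R) = -2 + R² (Y(R) = R² - 2 = -2 + R²)
(Y(-9) + n(5)*(-3*0 + 5))/(-1 - 151) = ((-2 + (-9)²) - (-3*0 + 5))/(-1 - 151) = ((-2 + 81) - (0 + 5))/(-152) = (79 - 1*5)*(-1/152) = (79 - 5)*(-1/152) = 74*(-1/152) = -37/76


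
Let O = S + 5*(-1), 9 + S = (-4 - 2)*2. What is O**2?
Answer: 676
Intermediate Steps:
S = -21 (S = -9 + (-4 - 2)*2 = -9 - 6*2 = -9 - 12 = -21)
O = -26 (O = -21 + 5*(-1) = -21 - 5 = -26)
O**2 = (-26)**2 = 676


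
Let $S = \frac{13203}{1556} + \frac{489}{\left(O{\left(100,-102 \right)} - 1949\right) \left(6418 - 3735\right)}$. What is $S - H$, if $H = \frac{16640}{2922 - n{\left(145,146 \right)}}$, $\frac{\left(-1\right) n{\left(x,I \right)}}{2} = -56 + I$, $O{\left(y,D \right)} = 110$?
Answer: $\frac{12387218657479}{3969195932724} \approx 3.1208$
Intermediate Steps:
$n{\left(x,I \right)} = 112 - 2 I$ ($n{\left(x,I \right)} = - 2 \left(-56 + I\right) = 112 - 2 I$)
$H = \frac{8320}{1551}$ ($H = \frac{16640}{2922 - \left(112 - 292\right)} = \frac{16640}{2922 - -180} = \frac{16640}{2922 + 180} = \frac{16640}{3102} = 16640 \cdot \frac{1}{3102} = \frac{8320}{1551} \approx 5.3643$)
$S = \frac{21714443209}{2559120524}$ ($S = \frac{13203}{1556} + \frac{489}{\left(110 - 1949\right) \left(6418 - 3735\right)} = 13203 \cdot \frac{1}{1556} + \frac{489}{\left(-1839\right) 2683} = \frac{13203}{1556} + \frac{489}{-4934037} = \frac{13203}{1556} + 489 \left(- \frac{1}{4934037}\right) = \frac{13203}{1556} - \frac{163}{1644679} = \frac{21714443209}{2559120524} \approx 8.4851$)
$S - H = \frac{21714443209}{2559120524} - \frac{8320}{1551} = \frac{12387218657479}{3969195932724}$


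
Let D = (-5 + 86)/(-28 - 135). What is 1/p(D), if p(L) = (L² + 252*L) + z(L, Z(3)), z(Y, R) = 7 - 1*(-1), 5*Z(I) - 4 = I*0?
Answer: -26569/3108043 ≈ -0.0085485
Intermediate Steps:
Z(I) = ⅘ (Z(I) = ⅘ + (I*0)/5 = ⅘ + (⅕)*0 = ⅘ + 0 = ⅘)
z(Y, R) = 8 (z(Y, R) = 7 + 1 = 8)
D = -81/163 (D = 81/(-163) = 81*(-1/163) = -81/163 ≈ -0.49693)
p(L) = 8 + L² + 252*L (p(L) = (L² + 252*L) + 8 = 8 + L² + 252*L)
1/p(D) = 1/(8 + (-81/163)² + 252*(-81/163)) = 1/(8 + 6561/26569 - 20412/163) = 1/(-3108043/26569) = -26569/3108043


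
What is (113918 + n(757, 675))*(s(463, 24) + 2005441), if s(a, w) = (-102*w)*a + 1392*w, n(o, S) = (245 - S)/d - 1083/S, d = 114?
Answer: 17636826669122/171 ≈ 1.0314e+11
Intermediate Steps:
n(o, S) = 245/114 - 1083/S - S/114 (n(o, S) = (245 - S)/114 - 1083/S = (245 - S)*(1/114) - 1083/S = (245/114 - S/114) - 1083/S = 245/114 - 1083/S - S/114)
s(a, w) = 1392*w - 102*a*w (s(a, w) = -102*a*w + 1392*w = 1392*w - 102*a*w)
(113918 + n(757, 675))*(s(463, 24) + 2005441) = (113918 + (1/114)*(-123462 + 675*(245 - 1*675))/675)*(6*24*(232 - 17*463) + 2005441) = (113918 + (1/114)*(1/675)*(-123462 + 675*(245 - 675)))*(6*24*(232 - 7871) + 2005441) = (113918 + (1/114)*(1/675)*(-123462 + 675*(-430)))*(6*24*(-7639) + 2005441) = (113918 + (1/114)*(1/675)*(-123462 - 290250))*(-1100016 + 2005441) = (113918 + (1/114)*(1/675)*(-413712))*905425 = (113918 - 22984/4275)*905425 = (486976466/4275)*905425 = 17636826669122/171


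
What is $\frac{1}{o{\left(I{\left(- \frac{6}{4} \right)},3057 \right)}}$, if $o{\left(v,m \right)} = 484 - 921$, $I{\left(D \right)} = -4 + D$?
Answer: $- \frac{1}{437} \approx -0.0022883$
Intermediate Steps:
$o{\left(v,m \right)} = -437$
$\frac{1}{o{\left(I{\left(- \frac{6}{4} \right)},3057 \right)}} = \frac{1}{-437} = - \frac{1}{437}$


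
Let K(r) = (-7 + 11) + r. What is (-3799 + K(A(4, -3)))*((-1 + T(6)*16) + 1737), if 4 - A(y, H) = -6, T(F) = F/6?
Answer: -6631320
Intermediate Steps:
T(F) = F/6 (T(F) = F*(⅙) = F/6)
A(y, H) = 10 (A(y, H) = 4 - 1*(-6) = 4 + 6 = 10)
K(r) = 4 + r
(-3799 + K(A(4, -3)))*((-1 + T(6)*16) + 1737) = (-3799 + (4 + 10))*((-1 + ((⅙)*6)*16) + 1737) = (-3799 + 14)*((-1 + 1*16) + 1737) = -3785*((-1 + 16) + 1737) = -3785*(15 + 1737) = -3785*1752 = -6631320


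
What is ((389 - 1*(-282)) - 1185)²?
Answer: 264196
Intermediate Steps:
((389 - 1*(-282)) - 1185)² = ((389 + 282) - 1185)² = (671 - 1185)² = (-514)² = 264196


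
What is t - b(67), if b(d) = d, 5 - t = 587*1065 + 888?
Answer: -626105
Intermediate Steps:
t = -626038 (t = 5 - (587*1065 + 888) = 5 - (625155 + 888) = 5 - 1*626043 = 5 - 626043 = -626038)
t - b(67) = -626038 - 1*67 = -626038 - 67 = -626105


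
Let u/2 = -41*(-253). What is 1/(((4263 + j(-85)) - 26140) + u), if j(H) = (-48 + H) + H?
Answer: -1/1349 ≈ -0.00074129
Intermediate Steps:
j(H) = -48 + 2*H
u = 20746 (u = 2*(-41*(-253)) = 2*10373 = 20746)
1/(((4263 + j(-85)) - 26140) + u) = 1/(((4263 + (-48 + 2*(-85))) - 26140) + 20746) = 1/(((4263 + (-48 - 170)) - 26140) + 20746) = 1/(((4263 - 218) - 26140) + 20746) = 1/((4045 - 26140) + 20746) = 1/(-22095 + 20746) = 1/(-1349) = -1/1349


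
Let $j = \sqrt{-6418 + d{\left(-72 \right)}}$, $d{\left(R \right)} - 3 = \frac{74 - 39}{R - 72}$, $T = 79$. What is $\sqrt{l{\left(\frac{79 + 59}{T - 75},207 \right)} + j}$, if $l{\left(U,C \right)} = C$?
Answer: $\frac{\sqrt{7452 + 3 i \sqrt{923795}}}{6} \approx 14.645 + 2.7345 i$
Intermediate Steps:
$d{\left(R \right)} = 3 + \frac{35}{-72 + R}$ ($d{\left(R \right)} = 3 + \frac{74 - 39}{R - 72} = 3 + \frac{35}{-72 + R}$)
$j = \frac{i \sqrt{923795}}{12}$ ($j = \sqrt{-6418 + \frac{-181 + 3 \left(-72\right)}{-72 - 72}} = \sqrt{-6418 + \frac{-181 - 216}{-144}} = \sqrt{-6418 - - \frac{397}{144}} = \sqrt{-6418 + \frac{397}{144}} = \sqrt{- \frac{923795}{144}} = \frac{i \sqrt{923795}}{12} \approx 80.095 i$)
$\sqrt{l{\left(\frac{79 + 59}{T - 75},207 \right)} + j} = \sqrt{207 + \frac{i \sqrt{923795}}{12}}$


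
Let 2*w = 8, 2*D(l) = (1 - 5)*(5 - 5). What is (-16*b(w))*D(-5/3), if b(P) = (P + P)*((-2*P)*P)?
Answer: 0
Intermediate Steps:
D(l) = 0 (D(l) = ((1 - 5)*(5 - 5))/2 = (-4*0)/2 = (½)*0 = 0)
w = 4 (w = (½)*8 = 4)
b(P) = -4*P³ (b(P) = (2*P)*(-2*P²) = -4*P³)
(-16*b(w))*D(-5/3) = -(-64)*4³*0 = -(-64)*64*0 = -16*(-256)*0 = 4096*0 = 0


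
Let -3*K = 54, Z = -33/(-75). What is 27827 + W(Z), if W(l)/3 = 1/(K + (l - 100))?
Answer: 81783478/2939 ≈ 27827.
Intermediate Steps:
Z = 11/25 (Z = -33*(-1/75) = 11/25 ≈ 0.44000)
K = -18 (K = -⅓*54 = -18)
W(l) = 3/(-118 + l) (W(l) = 3/(-18 + (l - 100)) = 3/(-18 + (-100 + l)) = 3/(-118 + l))
27827 + W(Z) = 27827 + 3/(-118 + 11/25) = 27827 + 3/(-2939/25) = 27827 + 3*(-25/2939) = 27827 - 75/2939 = 81783478/2939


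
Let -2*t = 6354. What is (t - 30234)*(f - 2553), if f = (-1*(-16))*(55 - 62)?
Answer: 89040315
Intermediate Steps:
f = -112 (f = 16*(-7) = -112)
t = -3177 (t = -1/2*6354 = -3177)
(t - 30234)*(f - 2553) = (-3177 - 30234)*(-112 - 2553) = -33411*(-2665) = 89040315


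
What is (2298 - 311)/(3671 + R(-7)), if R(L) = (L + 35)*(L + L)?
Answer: 1987/3279 ≈ 0.60598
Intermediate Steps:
R(L) = 2*L*(35 + L) (R(L) = (35 + L)*(2*L) = 2*L*(35 + L))
(2298 - 311)/(3671 + R(-7)) = (2298 - 311)/(3671 + 2*(-7)*(35 - 7)) = 1987/(3671 + 2*(-7)*28) = 1987/(3671 - 392) = 1987/3279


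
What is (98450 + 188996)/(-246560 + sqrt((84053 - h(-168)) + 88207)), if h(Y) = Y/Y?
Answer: -70872685760/60791661341 - 287446*sqrt(172259)/60791661341 ≈ -1.1678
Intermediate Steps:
h(Y) = 1
(98450 + 188996)/(-246560 + sqrt((84053 - h(-168)) + 88207)) = (98450 + 188996)/(-246560 + sqrt((84053 - 1*1) + 88207)) = 287446/(-246560 + sqrt((84053 - 1) + 88207)) = 287446/(-246560 + sqrt(84052 + 88207)) = 287446/(-246560 + sqrt(172259))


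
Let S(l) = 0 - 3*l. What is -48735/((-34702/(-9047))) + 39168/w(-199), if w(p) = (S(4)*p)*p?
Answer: -17460413754873/1374233902 ≈ -12706.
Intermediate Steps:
S(l) = -3*l
w(p) = -12*p² (w(p) = ((-3*4)*p)*p = (-12*p)*p = -12*p²)
-48735/((-34702/(-9047))) + 39168/w(-199) = -48735/((-34702/(-9047))) + 39168/((-12*(-199)²)) = -48735/((-34702*(-1/9047))) + 39168/((-12*39601)) = -48735/34702/9047 + 39168/(-475212) = -48735*9047/34702 + 39168*(-1/475212) = -440905545/34702 - 3264/39601 = -17460413754873/1374233902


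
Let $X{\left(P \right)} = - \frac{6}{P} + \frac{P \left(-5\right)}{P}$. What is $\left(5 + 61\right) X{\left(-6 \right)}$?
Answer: $-264$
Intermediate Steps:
$X{\left(P \right)} = -5 - \frac{6}{P}$ ($X{\left(P \right)} = - \frac{6}{P} + \frac{\left(-5\right) P}{P} = - \frac{6}{P} - 5 = -5 - \frac{6}{P}$)
$\left(5 + 61\right) X{\left(-6 \right)} = \left(5 + 61\right) \left(-5 - \frac{6}{-6}\right) = 66 \left(-5 - -1\right) = 66 \left(-5 + 1\right) = 66 \left(-4\right) = -264$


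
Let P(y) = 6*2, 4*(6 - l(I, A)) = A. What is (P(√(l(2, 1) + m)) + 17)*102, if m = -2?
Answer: 2958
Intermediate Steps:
l(I, A) = 6 - A/4
P(y) = 12
(P(√(l(2, 1) + m)) + 17)*102 = (12 + 17)*102 = 29*102 = 2958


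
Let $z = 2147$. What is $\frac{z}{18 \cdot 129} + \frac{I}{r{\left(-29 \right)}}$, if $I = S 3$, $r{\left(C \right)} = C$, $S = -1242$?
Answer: $\frac{8714035}{67338} \approx 129.41$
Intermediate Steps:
$I = -3726$ ($I = \left(-1242\right) 3 = -3726$)
$\frac{z}{18 \cdot 129} + \frac{I}{r{\left(-29 \right)}} = \frac{2147}{18 \cdot 129} - \frac{3726}{-29} = \frac{2147}{2322} - - \frac{3726}{29} = 2147 \cdot \frac{1}{2322} + \frac{3726}{29} = \frac{2147}{2322} + \frac{3726}{29} = \frac{8714035}{67338}$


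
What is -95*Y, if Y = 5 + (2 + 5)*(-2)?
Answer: 855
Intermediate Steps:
Y = -9 (Y = 5 + 7*(-2) = 5 - 14 = -9)
-95*Y = -95*(-9) = 855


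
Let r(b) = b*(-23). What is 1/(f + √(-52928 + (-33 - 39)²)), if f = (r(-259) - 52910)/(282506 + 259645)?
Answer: -314266863/173250452322113 - 29029896968*I*√746/173250452322113 ≈ -1.8139e-6 - 0.0045766*I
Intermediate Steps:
r(b) = -23*b
f = -5217/60239 (f = (-23*(-259) - 52910)/(282506 + 259645) = (5957 - 52910)/542151 = -46953*1/542151 = -5217/60239 ≈ -0.086605)
1/(f + √(-52928 + (-33 - 39)²)) = 1/(-5217/60239 + √(-52928 + (-33 - 39)²)) = 1/(-5217/60239 + √(-52928 + (-72)²)) = 1/(-5217/60239 + √(-52928 + 5184)) = 1/(-5217/60239 + √(-47744)) = 1/(-5217/60239 + 8*I*√746)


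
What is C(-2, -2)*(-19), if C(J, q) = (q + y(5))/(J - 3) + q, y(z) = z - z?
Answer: 152/5 ≈ 30.400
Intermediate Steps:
y(z) = 0
C(J, q) = q + q/(-3 + J) (C(J, q) = (q + 0)/(J - 3) + q = q/(-3 + J) + q = q + q/(-3 + J))
C(-2, -2)*(-19) = -2*(-2 - 2)/(-3 - 2)*(-19) = -2*(-4)/(-5)*(-19) = -2*(-⅕)*(-4)*(-19) = -8/5*(-19) = 152/5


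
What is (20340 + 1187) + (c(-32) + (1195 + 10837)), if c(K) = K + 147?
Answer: 33674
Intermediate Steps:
c(K) = 147 + K
(20340 + 1187) + (c(-32) + (1195 + 10837)) = (20340 + 1187) + ((147 - 32) + (1195 + 10837)) = 21527 + (115 + 12032) = 21527 + 12147 = 33674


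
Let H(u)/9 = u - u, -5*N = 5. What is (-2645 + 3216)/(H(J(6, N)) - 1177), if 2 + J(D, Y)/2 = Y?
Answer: -571/1177 ≈ -0.48513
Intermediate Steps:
N = -1 (N = -⅕*5 = -1)
J(D, Y) = -4 + 2*Y
H(u) = 0 (H(u) = 9*(u - u) = 9*0 = 0)
(-2645 + 3216)/(H(J(6, N)) - 1177) = (-2645 + 3216)/(0 - 1177) = 571/(-1177) = 571*(-1/1177) = -571/1177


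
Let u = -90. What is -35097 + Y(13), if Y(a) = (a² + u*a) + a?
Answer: -36085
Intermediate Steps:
Y(a) = a² - 89*a (Y(a) = (a² - 90*a) + a = a² - 89*a)
-35097 + Y(13) = -35097 + 13*(-89 + 13) = -35097 + 13*(-76) = -35097 - 988 = -36085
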